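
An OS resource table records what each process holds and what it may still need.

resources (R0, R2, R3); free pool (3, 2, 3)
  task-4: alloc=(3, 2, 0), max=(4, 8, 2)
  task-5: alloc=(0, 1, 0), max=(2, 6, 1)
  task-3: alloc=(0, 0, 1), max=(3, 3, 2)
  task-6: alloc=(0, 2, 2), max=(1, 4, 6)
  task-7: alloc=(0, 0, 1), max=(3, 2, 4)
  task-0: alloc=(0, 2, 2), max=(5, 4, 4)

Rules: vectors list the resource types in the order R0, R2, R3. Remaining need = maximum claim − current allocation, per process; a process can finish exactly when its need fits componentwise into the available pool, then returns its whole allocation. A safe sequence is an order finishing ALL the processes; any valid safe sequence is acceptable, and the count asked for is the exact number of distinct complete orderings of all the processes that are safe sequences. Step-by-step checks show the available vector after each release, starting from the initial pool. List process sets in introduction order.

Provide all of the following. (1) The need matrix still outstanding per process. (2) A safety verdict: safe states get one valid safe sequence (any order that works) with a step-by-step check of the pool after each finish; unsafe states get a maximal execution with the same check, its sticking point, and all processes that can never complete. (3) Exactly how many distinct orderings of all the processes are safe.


(1) Remaining need (order R0, R2, R3):
  task-4: (1, 6, 2)
  task-5: (2, 5, 1)
  task-3: (3, 3, 1)
  task-6: (1, 2, 4)
  task-7: (3, 2, 3)
  task-0: (5, 2, 2)
(2) UNSAFE.
Key observation: after task-7, task-6, task-3 the pool peaks at (3, 4, 7), and each blocked process is short somewhere: task-4 on R2; task-5 on R2; task-0 on R0.
Going as far as possible: task-7, task-6, task-3; after that, nothing fits. Step-by-step check:
  pool = (3, 2, 3)
  task-7 needs (3, 2, 3) <= (3, 2, 3) -> finishes; pool += (0, 0, 1) = (3, 2, 4)
  task-6 needs (1, 2, 4) <= (3, 2, 4) -> finishes; pool += (0, 2, 2) = (3, 4, 6)
  task-3 needs (3, 3, 1) <= (3, 4, 6) -> finishes; pool += (0, 0, 1) = (3, 4, 7)
  task-4 cannot run: need (1, 6, 2) vs free (3, 4, 7) (insufficient R2)
  task-5 cannot run: need (2, 5, 1) vs free (3, 4, 7) (insufficient R2)
  task-0 cannot run: need (5, 2, 2) vs free (3, 4, 7) (insufficient R0)
Never able to finish: task-4, task-5 and task-0.
(3) The exact count: 0 of the possible complete orderings are safe sequences.


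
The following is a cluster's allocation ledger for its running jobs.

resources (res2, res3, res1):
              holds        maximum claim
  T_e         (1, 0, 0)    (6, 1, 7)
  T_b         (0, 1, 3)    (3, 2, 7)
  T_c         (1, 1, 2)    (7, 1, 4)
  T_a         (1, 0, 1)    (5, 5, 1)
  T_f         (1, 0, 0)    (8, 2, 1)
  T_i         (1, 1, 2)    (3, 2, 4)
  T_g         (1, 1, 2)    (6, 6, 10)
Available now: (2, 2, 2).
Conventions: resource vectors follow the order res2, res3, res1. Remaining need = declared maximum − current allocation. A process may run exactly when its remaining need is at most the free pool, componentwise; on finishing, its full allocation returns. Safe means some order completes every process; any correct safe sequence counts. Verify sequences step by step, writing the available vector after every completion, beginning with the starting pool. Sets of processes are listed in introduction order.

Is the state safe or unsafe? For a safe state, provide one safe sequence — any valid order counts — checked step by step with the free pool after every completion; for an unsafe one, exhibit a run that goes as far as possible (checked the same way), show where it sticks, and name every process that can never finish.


The state is UNSAFE.
Key observation: no order helps: past T_i, T_b, the free pool tops out at (3, 4, 7), below what each blocked process needs in res2.
Going as far as possible: T_i, T_b; after that, nothing fits. Verifying each step:
  pool = (2, 2, 2)
  T_i needs (2, 1, 2) <= (2, 2, 2) -> finishes; pool += (1, 1, 2) = (3, 3, 4)
  T_b needs (3, 1, 4) <= (3, 3, 4) -> finishes; pool += (0, 1, 3) = (3, 4, 7)
  T_e cannot run: need (5, 1, 7) vs free (3, 4, 7) (insufficient res2)
  T_c cannot run: need (6, 0, 2) vs free (3, 4, 7) (insufficient res2)
  T_a cannot run: need (4, 5, 0) vs free (3, 4, 7) (insufficient res2 and res3)
  T_f cannot run: need (7, 2, 1) vs free (3, 4, 7) (insufficient res2)
  T_g cannot run: need (5, 5, 8) vs free (3, 4, 7) (insufficient res2, res3 and res1)
Never able to finish: T_e, T_c, T_a, T_f and T_g.


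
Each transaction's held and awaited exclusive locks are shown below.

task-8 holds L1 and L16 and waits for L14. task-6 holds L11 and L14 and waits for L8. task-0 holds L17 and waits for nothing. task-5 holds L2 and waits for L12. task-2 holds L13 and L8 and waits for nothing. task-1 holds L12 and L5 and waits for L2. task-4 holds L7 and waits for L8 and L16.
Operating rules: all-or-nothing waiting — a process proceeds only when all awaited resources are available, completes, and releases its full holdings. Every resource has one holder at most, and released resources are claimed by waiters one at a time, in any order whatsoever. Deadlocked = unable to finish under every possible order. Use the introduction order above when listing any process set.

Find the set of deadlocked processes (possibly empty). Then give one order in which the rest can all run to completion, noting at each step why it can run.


The deadlocked set is task-5 and task-1.
Key observation: the wait chain closes on itself along task-5 -> task-1 -> task-5; no other process is dragged down with it.
One completion order for the rest: task-2, task-6, task-8, task-0, task-4.
Walking it through:
  task-2: no waits; runs immediately, freeing L13 and L8
  run task-6 (all its waits — L8 — are resolved); releases L11 and L14
  run task-8 (all its waits — L14 — are resolved); releases L1 and L16
  task-0: no waits; runs immediately, freeing L17
  run task-4 (all its waits — L8 and L16 — are resolved); releases L7


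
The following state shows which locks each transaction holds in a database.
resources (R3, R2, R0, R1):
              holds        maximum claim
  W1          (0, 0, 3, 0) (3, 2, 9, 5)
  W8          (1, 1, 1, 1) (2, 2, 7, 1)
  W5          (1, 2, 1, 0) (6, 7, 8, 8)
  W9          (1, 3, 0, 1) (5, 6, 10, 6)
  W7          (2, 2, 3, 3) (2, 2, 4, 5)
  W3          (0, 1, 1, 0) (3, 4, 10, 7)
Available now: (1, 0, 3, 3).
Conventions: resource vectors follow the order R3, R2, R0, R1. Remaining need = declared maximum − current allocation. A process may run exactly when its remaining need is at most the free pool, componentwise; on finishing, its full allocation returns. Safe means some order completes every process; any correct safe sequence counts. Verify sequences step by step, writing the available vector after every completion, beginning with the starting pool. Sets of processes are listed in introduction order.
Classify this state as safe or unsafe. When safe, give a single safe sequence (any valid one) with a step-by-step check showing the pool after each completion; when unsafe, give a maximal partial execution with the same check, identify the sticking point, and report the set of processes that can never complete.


SAFE. One safe sequence: W7, W1, W8, W9, W3, W5.
Key observation: reading the order forward, W1 is the first process whose need (3, 2, 6, 5) meets the free pool (3, 2, 6, 6) exactly on a resource it requests.
Walking it through:
  pool = (1, 0, 3, 3)
  W7: need (0, 0, 1, 2) fits (1, 0, 3, 3); releases (2, 2, 3, 3), pool now (3, 2, 6, 6)
  W1: need (3, 2, 6, 5) fits (3, 2, 6, 6); releases (0, 0, 3, 0), pool now (3, 2, 9, 6)
  W8: need (1, 1, 6, 0) fits (3, 2, 9, 6); releases (1, 1, 1, 1), pool now (4, 3, 10, 7)
  W9: need (4, 3, 10, 5) fits (4, 3, 10, 7); releases (1, 3, 0, 1), pool now (5, 6, 10, 8)
  W3: need (3, 3, 9, 7) fits (5, 6, 10, 8); releases (0, 1, 1, 0), pool now (5, 7, 11, 8)
  W5: need (5, 5, 7, 8) fits (5, 7, 11, 8); releases (1, 2, 1, 0), pool now (6, 9, 12, 8)


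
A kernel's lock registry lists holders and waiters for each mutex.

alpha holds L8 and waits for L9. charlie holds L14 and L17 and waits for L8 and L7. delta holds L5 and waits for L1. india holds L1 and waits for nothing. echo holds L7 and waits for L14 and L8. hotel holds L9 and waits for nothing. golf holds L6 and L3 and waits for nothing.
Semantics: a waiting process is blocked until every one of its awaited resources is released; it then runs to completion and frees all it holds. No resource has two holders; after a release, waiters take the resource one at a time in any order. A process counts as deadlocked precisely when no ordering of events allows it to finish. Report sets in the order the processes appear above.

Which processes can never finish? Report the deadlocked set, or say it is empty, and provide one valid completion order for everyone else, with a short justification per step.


The deadlocked set is charlie and echo.
Key observation: the loop charlie -> echo -> charlie blocks itself forever; no other process is dragged down with it.
One completion order for the rest: india, hotel, alpha, golf, delta.
Check, step by step:
  india waits on nothing -> runs at once and releases L1
  hotel waits on nothing -> runs at once and releases L9
  run alpha (all its waits — L9 — are resolved); releases L8
  golf waits on nothing -> runs at once and releases L6 and L3
  run delta (all its waits — L1 — are resolved); releases L5


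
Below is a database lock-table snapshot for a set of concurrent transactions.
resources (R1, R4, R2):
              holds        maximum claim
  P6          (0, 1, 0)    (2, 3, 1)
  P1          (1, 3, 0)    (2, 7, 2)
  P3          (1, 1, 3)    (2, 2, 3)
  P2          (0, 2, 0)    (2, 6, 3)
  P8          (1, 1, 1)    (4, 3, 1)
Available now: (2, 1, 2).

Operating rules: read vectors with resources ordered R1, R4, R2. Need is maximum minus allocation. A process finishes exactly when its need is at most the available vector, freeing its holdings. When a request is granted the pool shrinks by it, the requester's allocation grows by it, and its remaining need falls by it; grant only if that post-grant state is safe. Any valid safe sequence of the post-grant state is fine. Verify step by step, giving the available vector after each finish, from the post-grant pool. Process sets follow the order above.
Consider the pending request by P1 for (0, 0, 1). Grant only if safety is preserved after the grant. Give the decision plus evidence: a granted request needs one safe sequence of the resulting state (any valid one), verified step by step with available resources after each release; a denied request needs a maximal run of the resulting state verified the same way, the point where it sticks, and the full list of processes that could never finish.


GRANT: granting preserves safety; a valid post-grant sequence is P3, P8, P6, P1, P2.
Key observation: the transfer keeps a workable pool ((2, 1, 1)); P3 starts the safe sequence.
Check on the post-grant state, step by step:
  pool = (2, 1, 1)
  P3 needs (1, 1, 0) <= (2, 1, 1) -> finishes; pool += (1, 1, 3) = (3, 2, 4)
  P8 needs (3, 2, 0) <= (3, 2, 4) -> finishes; pool += (1, 1, 1) = (4, 3, 5)
  P6 needs (2, 2, 1) <= (4, 3, 5) -> finishes; pool += (0, 1, 0) = (4, 4, 5)
  P1 needs (1, 4, 1) <= (4, 4, 5) -> finishes; pool += (1, 3, 1) = (5, 7, 6)
  P2 needs (2, 4, 3) <= (5, 7, 6) -> finishes; pool += (0, 2, 0) = (5, 9, 6)


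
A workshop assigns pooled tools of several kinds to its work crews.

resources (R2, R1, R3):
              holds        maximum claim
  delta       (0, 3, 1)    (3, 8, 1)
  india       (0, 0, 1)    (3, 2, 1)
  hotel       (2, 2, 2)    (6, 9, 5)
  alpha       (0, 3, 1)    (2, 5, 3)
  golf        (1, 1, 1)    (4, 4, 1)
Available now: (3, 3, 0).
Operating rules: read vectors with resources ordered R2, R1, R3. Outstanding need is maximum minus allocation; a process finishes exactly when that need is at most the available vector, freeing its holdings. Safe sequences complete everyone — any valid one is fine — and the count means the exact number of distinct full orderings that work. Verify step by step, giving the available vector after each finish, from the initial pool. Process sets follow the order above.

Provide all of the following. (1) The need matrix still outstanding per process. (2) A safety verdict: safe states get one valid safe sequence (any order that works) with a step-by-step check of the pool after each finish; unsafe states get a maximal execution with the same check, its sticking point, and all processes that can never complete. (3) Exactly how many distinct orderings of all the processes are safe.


(1) Outstanding need per process (order R2, R1, R3):
  delta: (3, 5, 0)
  india: (3, 2, 0)
  hotel: (4, 7, 3)
  alpha: (2, 2, 2)
  golf: (3, 3, 0)
(2) The state is SAFE; one workable sequence: india, golf, alpha, hotel, delta.
Key observation: india marks the first exact bind of the order: its need (3, 2, 0) fits the free (3, 3, 0) with zero slack on a requested resource.
Walking it through:
  pool = (3, 3, 0)
  india needs (3, 2, 0) <= (3, 3, 0) -> finishes; pool += (0, 0, 1) = (3, 3, 1)
  golf needs (3, 3, 0) <= (3, 3, 1) -> finishes; pool += (1, 1, 1) = (4, 4, 2)
  alpha needs (2, 2, 2) <= (4, 4, 2) -> finishes; pool += (0, 3, 1) = (4, 7, 3)
  hotel needs (4, 7, 3) <= (4, 7, 3) -> finishes; pool += (2, 2, 2) = (6, 9, 5)
  delta needs (3, 5, 0) <= (6, 9, 5) -> finishes; pool += (0, 3, 1) = (6, 12, 6)
(3) Precisely 4 of the possible complete orderings are safe sequences.


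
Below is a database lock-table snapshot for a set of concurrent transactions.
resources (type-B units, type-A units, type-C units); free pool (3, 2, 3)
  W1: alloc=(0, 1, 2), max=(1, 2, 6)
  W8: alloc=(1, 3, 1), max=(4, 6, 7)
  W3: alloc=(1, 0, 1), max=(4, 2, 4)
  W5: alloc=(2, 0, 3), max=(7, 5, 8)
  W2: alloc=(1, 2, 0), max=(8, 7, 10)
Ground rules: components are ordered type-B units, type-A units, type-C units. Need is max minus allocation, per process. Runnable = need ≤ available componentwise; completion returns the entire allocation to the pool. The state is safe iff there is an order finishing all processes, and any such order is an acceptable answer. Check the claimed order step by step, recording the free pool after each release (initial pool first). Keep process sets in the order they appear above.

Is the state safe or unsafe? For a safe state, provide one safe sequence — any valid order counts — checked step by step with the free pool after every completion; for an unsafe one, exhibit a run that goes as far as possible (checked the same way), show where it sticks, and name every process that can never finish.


SAFE. One safe sequence: W3, W1, W8, W5, W2.
Key observation: W3 is the earliest step where a requested resource binds exactly: need (3, 2, 3), pool (3, 2, 3) at its turn.
Check, step by step:
  pool = (3, 2, 3)
  run W3 (needs (3, 2, 3), free (3, 2, 3)); after release of (1, 0, 1) the pool is (4, 2, 4)
  run W1 (needs (1, 1, 4), free (4, 2, 4)); after release of (0, 1, 2) the pool is (4, 3, 6)
  run W8 (needs (3, 3, 6), free (4, 3, 6)); after release of (1, 3, 1) the pool is (5, 6, 7)
  run W5 (needs (5, 5, 5), free (5, 6, 7)); after release of (2, 0, 3) the pool is (7, 6, 10)
  run W2 (needs (7, 5, 10), free (7, 6, 10)); after release of (1, 2, 0) the pool is (8, 8, 10)


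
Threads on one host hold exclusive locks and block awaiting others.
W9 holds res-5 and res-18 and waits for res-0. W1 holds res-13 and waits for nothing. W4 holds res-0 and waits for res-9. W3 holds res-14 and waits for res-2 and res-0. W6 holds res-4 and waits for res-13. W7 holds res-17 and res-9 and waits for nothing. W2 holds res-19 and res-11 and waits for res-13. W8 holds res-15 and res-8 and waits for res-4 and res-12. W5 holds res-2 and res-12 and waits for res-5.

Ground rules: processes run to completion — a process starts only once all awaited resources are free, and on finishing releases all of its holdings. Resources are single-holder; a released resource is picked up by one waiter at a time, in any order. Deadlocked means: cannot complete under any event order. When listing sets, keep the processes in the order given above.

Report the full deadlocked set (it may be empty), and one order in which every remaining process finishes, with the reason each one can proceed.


Nothing here is deadlocked.
Key observation: the waits form no ring: some process can always run, and its releases unblock the others one by one.
One completion order for the rest: W1, W7, W4, W9, W5, W6, W2, W8, W3.
Verifying each step:
  W1 waits on nothing -> runs at once and releases res-13
  W7 waits on nothing -> runs at once and releases res-17 and res-9
  run W4 (all its waits — res-9 — are resolved); releases res-0
  run W9 (all its waits — res-0 — are resolved); releases res-5 and res-18
  run W5 (all its waits — res-5 — are resolved); releases res-2 and res-12
  run W6 (all its waits — res-13 — are resolved); releases res-4
  run W2 (all its waits — res-13 — are resolved); releases res-19 and res-11
  run W8 (all its waits — res-4 and res-12 — are resolved); releases res-15 and res-8
  run W3 (all its waits — res-2 and res-0 — are resolved); releases res-14


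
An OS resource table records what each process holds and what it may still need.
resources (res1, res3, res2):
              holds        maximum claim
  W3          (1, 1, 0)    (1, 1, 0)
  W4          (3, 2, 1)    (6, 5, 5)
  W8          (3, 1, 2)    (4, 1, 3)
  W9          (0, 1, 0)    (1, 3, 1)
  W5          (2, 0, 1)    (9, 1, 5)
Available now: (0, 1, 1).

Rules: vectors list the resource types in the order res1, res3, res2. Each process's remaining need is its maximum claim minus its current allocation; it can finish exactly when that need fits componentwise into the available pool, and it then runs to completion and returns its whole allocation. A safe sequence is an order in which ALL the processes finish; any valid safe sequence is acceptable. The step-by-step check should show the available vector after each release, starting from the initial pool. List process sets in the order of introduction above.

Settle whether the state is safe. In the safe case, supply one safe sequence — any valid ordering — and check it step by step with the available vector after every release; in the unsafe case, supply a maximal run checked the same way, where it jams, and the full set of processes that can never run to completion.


UNSAFE.
Key observation: even finishing W3, W9, W8 leaves just (4, 4, 3) free — too little res2 for any of the remaining processes.
A maximal execution: W3, W9, W8 — then nothing else fits. Verifying each step:
  pool = (0, 1, 1)
  W3: need (0, 0, 0) fits (0, 1, 1); releases (1, 1, 0), pool now (1, 2, 1)
  W9: need (1, 2, 1) fits (1, 2, 1); releases (0, 1, 0), pool now (1, 3, 1)
  W8: need (1, 0, 1) fits (1, 3, 1); releases (3, 1, 2), pool now (4, 4, 3)
  W4 still needs (3, 3, 4) but only (4, 4, 3) is free — short on res2
  W5 still needs (7, 1, 4) but only (4, 4, 3) is free — short on res1 and res2
Processes that can never finish: W4 and W5.


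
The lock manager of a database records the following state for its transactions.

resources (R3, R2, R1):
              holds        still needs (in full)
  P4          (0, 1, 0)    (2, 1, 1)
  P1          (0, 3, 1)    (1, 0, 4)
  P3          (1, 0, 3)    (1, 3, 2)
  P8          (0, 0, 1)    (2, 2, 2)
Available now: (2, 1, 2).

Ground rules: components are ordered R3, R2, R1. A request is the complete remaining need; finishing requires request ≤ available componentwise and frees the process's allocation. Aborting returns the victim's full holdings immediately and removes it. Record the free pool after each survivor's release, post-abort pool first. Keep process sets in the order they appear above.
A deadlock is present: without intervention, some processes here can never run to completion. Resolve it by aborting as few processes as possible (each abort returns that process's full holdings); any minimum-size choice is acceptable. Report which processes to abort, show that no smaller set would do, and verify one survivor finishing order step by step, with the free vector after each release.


The answer: abort P1.
Key observation: aborting P1 returns (0, 3, 1), and P3 — hopeless before — runs at step 2 with the returned capacity in the pool.
Minimality: the empty abort set fails — the state is deadlocked as it stands.
Survivors finish in the order: P4, P3, P8. Check, step by step (pool after the aborts first):
  pool = (2, 4, 3)
  P4: need (2, 1, 1) fits (2, 4, 3); releases (0, 1, 0), pool now (2, 5, 3)
  P3: need (1, 3, 2) fits (2, 5, 3); releases (1, 0, 3), pool now (3, 5, 6)
  P8: need (2, 2, 2) fits (3, 5, 6); releases (0, 0, 1), pool now (3, 5, 7)


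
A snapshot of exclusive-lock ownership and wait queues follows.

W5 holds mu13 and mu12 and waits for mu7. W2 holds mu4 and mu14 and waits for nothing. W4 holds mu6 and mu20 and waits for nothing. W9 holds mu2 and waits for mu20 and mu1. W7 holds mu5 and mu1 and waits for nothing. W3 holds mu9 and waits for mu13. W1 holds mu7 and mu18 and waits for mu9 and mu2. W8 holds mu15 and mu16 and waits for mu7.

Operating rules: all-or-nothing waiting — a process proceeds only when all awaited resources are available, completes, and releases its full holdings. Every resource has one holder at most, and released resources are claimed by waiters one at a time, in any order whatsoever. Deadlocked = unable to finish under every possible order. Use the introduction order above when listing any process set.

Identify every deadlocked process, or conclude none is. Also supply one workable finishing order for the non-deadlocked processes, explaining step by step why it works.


The deadlocked set is W5, W3, W1 and W8.
Key observation: the loop W5 -> W1 -> W3 -> W5 blocks itself forever; W8 waits into the deadlock from upstream.
One completion order for the rest: W2, W4, W7, W9.
Verifying each step:
  W2: no waits; runs immediately, freeing mu4 and mu14
  W4: no waits; runs immediately, freeing mu6 and mu20
  W7: no waits; runs immediately, freeing mu5 and mu1
  W9 waits on mu20 and mu1 — all released -> runs and releases mu2


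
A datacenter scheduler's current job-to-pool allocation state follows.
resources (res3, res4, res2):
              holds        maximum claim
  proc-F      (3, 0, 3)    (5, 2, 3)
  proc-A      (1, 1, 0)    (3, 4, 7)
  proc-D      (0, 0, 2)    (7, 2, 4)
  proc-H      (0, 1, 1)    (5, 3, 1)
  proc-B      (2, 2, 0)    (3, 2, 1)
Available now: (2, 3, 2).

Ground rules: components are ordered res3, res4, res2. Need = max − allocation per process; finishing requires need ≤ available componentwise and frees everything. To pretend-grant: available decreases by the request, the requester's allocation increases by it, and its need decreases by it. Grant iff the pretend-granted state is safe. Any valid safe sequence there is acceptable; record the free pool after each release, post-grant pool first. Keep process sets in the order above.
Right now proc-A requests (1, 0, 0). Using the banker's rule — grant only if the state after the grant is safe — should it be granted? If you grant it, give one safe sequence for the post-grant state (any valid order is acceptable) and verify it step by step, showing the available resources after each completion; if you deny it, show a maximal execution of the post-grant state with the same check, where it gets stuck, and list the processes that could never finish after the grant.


DENY — the pretend-granted state is unsafe.
Key observation: after proc-B, proc-F, proc-H the pool peaks at (6, 6, 6), and each blocked process is short somewhere: proc-A on res2; proc-D on res3.
After a pretend grant, a maximal execution: proc-B, proc-F, proc-H — then nothing else fits. Verifying each step:
  pool = (1, 3, 2)
  run proc-B (needs (1, 0, 1), free (1, 3, 2)); after release of (2, 2, 0) the pool is (3, 5, 2)
  run proc-F (needs (2, 2, 0), free (3, 5, 2)); after release of (3, 0, 3) the pool is (6, 5, 5)
  run proc-H (needs (5, 2, 0), free (6, 5, 5)); after release of (0, 1, 1) the pool is (6, 6, 6)
  proc-A still needs (1, 3, 7) but only (6, 6, 6) is free — short on res2
  proc-D still needs (7, 2, 2) but only (6, 6, 6) is free — short on res3
Post-grant, the permanently blocked set is proc-A and proc-D.


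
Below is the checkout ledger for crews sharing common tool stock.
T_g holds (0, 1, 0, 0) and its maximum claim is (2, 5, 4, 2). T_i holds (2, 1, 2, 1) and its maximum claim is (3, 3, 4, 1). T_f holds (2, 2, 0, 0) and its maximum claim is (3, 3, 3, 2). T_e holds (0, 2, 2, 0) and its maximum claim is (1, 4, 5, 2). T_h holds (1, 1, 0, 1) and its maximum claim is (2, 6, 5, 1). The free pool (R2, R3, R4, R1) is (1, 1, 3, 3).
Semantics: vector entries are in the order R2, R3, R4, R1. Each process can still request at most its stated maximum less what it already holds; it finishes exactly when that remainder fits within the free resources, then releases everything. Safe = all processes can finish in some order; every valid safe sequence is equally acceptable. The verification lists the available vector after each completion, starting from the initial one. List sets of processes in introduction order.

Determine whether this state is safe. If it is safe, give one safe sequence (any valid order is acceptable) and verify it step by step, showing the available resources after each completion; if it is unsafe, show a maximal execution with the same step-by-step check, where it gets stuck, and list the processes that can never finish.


SAFE, for example via the order T_f, T_e, T_g, T_i, T_h.
Key observation: T_f is the earliest step where a requested resource binds exactly: need (1, 1, 3, 2), pool (1, 1, 3, 3) at its turn.
Walking it through:
  pool = (1, 1, 3, 3)
  T_f: need (1, 1, 3, 2) fits (1, 1, 3, 3); releases (2, 2, 0, 0), pool now (3, 3, 3, 3)
  T_e: need (1, 2, 3, 2) fits (3, 3, 3, 3); releases (0, 2, 2, 0), pool now (3, 5, 5, 3)
  T_g: need (2, 4, 4, 2) fits (3, 5, 5, 3); releases (0, 1, 0, 0), pool now (3, 6, 5, 3)
  T_i: need (1, 2, 2, 0) fits (3, 6, 5, 3); releases (2, 1, 2, 1), pool now (5, 7, 7, 4)
  T_h: need (1, 5, 5, 0) fits (5, 7, 7, 4); releases (1, 1, 0, 1), pool now (6, 8, 7, 5)


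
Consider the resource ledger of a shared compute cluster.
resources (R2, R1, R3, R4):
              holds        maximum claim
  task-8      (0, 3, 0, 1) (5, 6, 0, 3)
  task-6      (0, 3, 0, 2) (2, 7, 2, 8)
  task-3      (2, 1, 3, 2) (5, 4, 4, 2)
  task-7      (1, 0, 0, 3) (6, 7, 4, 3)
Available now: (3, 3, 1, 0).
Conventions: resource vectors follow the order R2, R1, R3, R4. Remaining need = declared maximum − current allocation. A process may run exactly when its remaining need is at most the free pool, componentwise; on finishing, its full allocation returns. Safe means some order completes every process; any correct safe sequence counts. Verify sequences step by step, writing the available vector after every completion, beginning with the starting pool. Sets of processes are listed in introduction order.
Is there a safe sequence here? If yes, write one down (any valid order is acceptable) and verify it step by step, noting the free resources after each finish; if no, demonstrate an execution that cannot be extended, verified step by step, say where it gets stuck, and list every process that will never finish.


SAFE — a valid safe sequence is task-3, task-8, task-7, task-6.
Key observation: task-3 marks the first exact bind of the order: its need (3, 3, 1, 0) fits the free (3, 3, 1, 0) with zero slack on a requested resource.
Verifying each step:
  pool = (3, 3, 1, 0)
  run task-3 (needs (3, 3, 1, 0), free (3, 3, 1, 0)); after release of (2, 1, 3, 2) the pool is (5, 4, 4, 2)
  run task-8 (needs (5, 3, 0, 2), free (5, 4, 4, 2)); after release of (0, 3, 0, 1) the pool is (5, 7, 4, 3)
  run task-7 (needs (5, 7, 4, 0), free (5, 7, 4, 3)); after release of (1, 0, 0, 3) the pool is (6, 7, 4, 6)
  run task-6 (needs (2, 4, 2, 6), free (6, 7, 4, 6)); after release of (0, 3, 0, 2) the pool is (6, 10, 4, 8)


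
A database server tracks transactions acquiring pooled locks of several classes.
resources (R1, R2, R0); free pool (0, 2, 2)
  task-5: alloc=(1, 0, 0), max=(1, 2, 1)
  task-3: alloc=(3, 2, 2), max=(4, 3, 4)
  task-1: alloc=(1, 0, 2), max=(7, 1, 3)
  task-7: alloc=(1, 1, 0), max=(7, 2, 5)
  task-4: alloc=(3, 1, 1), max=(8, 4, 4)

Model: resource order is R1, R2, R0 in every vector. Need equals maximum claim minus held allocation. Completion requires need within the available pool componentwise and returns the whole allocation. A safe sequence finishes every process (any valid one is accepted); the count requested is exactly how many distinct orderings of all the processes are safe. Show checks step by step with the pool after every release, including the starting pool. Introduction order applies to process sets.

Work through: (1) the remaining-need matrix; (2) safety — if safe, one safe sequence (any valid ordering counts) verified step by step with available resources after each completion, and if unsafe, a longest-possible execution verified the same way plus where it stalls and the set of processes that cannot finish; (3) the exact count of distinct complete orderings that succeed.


(1) Outstanding need per process (order R1, R2, R0):
  task-5: (0, 2, 1)
  task-3: (1, 1, 2)
  task-1: (6, 1, 1)
  task-7: (6, 1, 5)
  task-4: (5, 3, 3)
(2) UNSAFE — no complete ordering exists.
Key observation: the wall is R1: completing task-5, task-3 brings the pool only to (4, 4, 4), and all the rest need more.
The run task-5, task-3 cannot be extended any further. Walking it through:
  pool = (0, 2, 2)
  run task-5 (needs (0, 2, 1), free (0, 2, 2)); after release of (1, 0, 0) the pool is (1, 2, 2)
  run task-3 (needs (1, 1, 2), free (1, 2, 2)); after release of (3, 2, 2) the pool is (4, 4, 4)
  task-1 still needs (6, 1, 1) but only (4, 4, 4) is free — short on R1
  task-7 still needs (6, 1, 5) but only (4, 4, 4) is free — short on R1 and R0
  task-4 still needs (5, 3, 3) but only (4, 4, 4) is free — short on R1
Never able to finish: task-1, task-7 and task-4.
(3) Precisely 0 of the possible complete orderings are safe sequences.


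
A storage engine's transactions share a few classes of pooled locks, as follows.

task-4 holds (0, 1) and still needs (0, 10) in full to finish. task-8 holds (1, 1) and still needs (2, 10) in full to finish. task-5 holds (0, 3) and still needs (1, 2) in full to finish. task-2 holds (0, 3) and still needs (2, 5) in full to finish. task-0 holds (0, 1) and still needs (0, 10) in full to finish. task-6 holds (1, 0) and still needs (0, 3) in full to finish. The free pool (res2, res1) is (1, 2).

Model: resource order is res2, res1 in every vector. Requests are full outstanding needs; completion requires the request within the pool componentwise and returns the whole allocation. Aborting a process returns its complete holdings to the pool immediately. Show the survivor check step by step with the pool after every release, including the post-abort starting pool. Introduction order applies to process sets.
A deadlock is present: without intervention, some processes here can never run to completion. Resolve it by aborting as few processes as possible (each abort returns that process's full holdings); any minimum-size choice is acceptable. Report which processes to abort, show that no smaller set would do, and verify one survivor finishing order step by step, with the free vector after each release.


Abort task-8 and task-0.
Key observation: task-4 had no path to completion before; after the abort of task-8 and task-0 ((1, 2) returned), step 4 is where it fits.
Minimality, checking each single-abort alternative: task-4 alone leaves task-8 blocked (short on res1); task-8 alone leaves task-4 blocked (short on res1); task-5 alone leaves task-4 blocked (short on res1); task-2 alone leaves task-4 blocked (short on res1); task-0 alone leaves task-4 blocked (short on res1); task-6 alone leaves task-4 blocked (short on res1).
The survivors complete as task-5, task-2, task-6, task-4. Verifying each step (starting from the post-abort pool):
  pool = (2, 4)
  task-5 needs (1, 2) <= (2, 4) -> finishes; pool += (0, 3) = (2, 7)
  task-2 needs (2, 5) <= (2, 7) -> finishes; pool += (0, 3) = (2, 10)
  task-6 needs (0, 3) <= (2, 10) -> finishes; pool += (1, 0) = (3, 10)
  task-4 needs (0, 10) <= (3, 10) -> finishes; pool += (0, 1) = (3, 11)


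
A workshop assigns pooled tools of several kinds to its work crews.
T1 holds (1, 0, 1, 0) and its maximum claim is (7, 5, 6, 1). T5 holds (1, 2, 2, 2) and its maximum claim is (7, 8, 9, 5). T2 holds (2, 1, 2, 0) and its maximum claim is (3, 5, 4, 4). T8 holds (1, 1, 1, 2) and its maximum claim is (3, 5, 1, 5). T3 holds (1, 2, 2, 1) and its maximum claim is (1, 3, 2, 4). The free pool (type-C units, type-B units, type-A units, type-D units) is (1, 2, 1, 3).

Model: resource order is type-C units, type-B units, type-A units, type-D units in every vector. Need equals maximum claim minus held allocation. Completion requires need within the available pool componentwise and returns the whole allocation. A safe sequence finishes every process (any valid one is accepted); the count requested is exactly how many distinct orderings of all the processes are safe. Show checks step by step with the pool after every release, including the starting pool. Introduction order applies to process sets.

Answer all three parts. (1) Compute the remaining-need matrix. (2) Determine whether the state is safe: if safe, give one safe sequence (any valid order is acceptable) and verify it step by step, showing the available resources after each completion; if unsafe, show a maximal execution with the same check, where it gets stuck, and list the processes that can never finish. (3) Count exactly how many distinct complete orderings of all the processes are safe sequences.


(1) Remaining need (order type-C units, type-B units, type-A units, type-D units):
  T1: (6, 5, 5, 1)
  T5: (6, 6, 7, 3)
  T2: (1, 4, 2, 4)
  T8: (2, 4, 0, 3)
  T3: (0, 1, 0, 3)
(2) UNSAFE.
Key observation: the pool after T3, T2, T8 is (5, 6, 6, 6); every surviving request exceeds it in type-C units, so progress ends there.
Going as far as possible: T3, T2, T8; after that, nothing fits. Step-by-step check:
  pool = (1, 2, 1, 3)
  run T3 (needs (0, 1, 0, 3), free (1, 2, 1, 3)); after release of (1, 2, 2, 1) the pool is (2, 4, 3, 4)
  run T2 (needs (1, 4, 2, 4), free (2, 4, 3, 4)); after release of (2, 1, 2, 0) the pool is (4, 5, 5, 4)
  run T8 (needs (2, 4, 0, 3), free (4, 5, 5, 4)); after release of (1, 1, 1, 2) the pool is (5, 6, 6, 6)
  T1 still needs (6, 5, 5, 1) but only (5, 6, 6, 6) is free — short on type-C units
  T5 still needs (6, 6, 7, 3) but only (5, 6, 6, 6) is free — short on type-C units and type-A units
Processes that can never finish: T1 and T5.
(3) The exact count: 0 of the possible complete orderings are safe sequences.


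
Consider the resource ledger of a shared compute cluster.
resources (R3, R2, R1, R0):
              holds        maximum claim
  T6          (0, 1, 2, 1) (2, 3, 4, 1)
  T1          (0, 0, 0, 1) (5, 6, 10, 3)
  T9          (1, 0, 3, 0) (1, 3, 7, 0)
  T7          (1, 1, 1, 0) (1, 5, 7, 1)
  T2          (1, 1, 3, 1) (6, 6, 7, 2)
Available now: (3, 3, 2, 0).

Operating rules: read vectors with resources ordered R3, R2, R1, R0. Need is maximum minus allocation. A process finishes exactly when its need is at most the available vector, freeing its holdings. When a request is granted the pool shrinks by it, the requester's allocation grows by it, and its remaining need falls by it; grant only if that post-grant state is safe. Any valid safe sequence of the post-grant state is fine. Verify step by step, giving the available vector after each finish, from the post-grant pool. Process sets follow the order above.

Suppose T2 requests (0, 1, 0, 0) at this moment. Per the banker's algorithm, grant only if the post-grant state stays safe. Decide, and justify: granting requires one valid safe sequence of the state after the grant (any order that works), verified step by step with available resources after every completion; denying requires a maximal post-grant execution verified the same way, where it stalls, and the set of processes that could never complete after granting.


DENY. Granting would leave the state unsafe.
Key observation: R2 is the bottleneck — with T6, T9 done the pool holds (4, 3, 7, 1), short of every remaining need.
Pretend the grant happened; the run T6, T9 goes as far as possible. Check, step by step:
  pool = (3, 2, 2, 0)
  T6 needs (2, 2, 2, 0) <= (3, 2, 2, 0) -> finishes; pool += (0, 1, 2, 1) = (3, 3, 4, 1)
  T9 needs (0, 3, 4, 0) <= (3, 3, 4, 1) -> finishes; pool += (1, 0, 3, 0) = (4, 3, 7, 1)
  T1 cannot run: need (5, 6, 10, 2) vs free (4, 3, 7, 1) (insufficient R3, R2, R1 and R0)
  T7 cannot run: need (0, 4, 6, 1) vs free (4, 3, 7, 1) (insufficient R2)
  T2 cannot run: need (5, 4, 4, 1) vs free (4, 3, 7, 1) (insufficient R3 and R2)
Had the request been granted, T1, T7 and T2 could never finish.


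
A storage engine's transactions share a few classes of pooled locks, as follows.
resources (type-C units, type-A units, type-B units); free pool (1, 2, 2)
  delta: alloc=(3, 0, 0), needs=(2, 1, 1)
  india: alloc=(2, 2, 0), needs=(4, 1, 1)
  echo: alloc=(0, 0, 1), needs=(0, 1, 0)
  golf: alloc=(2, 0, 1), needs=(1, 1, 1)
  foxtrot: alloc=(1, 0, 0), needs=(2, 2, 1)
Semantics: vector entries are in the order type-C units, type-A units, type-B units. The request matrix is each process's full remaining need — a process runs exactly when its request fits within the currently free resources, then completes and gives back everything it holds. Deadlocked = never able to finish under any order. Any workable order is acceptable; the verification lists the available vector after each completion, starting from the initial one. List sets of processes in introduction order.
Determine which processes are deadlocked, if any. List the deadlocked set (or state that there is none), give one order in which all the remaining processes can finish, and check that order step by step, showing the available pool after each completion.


Nothing here is deadlocked.
Key observation: echo can run right away; the returned allocation unlocks the remaining processes in turn.
The rest can finish in the order echo, golf, foxtrot, delta, india. Check, step by step:
  pool = (1, 2, 2)
  echo needs (0, 1, 0) <= (1, 2, 2) -> finishes; pool += (0, 0, 1) = (1, 2, 3)
  golf needs (1, 1, 1) <= (1, 2, 3) -> finishes; pool += (2, 0, 1) = (3, 2, 4)
  foxtrot needs (2, 2, 1) <= (3, 2, 4) -> finishes; pool += (1, 0, 0) = (4, 2, 4)
  delta needs (2, 1, 1) <= (4, 2, 4) -> finishes; pool += (3, 0, 0) = (7, 2, 4)
  india needs (4, 1, 1) <= (7, 2, 4) -> finishes; pool += (2, 2, 0) = (9, 4, 4)


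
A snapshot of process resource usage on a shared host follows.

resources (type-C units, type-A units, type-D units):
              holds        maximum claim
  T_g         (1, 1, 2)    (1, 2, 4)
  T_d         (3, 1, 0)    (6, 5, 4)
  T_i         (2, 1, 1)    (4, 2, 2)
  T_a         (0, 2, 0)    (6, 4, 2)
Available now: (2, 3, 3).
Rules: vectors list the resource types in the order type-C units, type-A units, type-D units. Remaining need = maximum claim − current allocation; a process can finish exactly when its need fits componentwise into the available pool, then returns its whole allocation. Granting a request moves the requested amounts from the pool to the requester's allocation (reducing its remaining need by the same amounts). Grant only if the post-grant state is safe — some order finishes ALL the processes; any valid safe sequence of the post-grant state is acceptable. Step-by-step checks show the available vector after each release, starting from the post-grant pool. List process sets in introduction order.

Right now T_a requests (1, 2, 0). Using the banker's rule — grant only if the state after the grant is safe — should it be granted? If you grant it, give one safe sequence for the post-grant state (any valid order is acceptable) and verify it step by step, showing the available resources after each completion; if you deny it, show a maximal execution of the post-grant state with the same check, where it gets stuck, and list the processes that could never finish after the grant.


DENY — the pretend-granted state is unsafe.
Key observation: after T_g, T_i the pool peaks at (4, 3, 6), and each blocked process is short somewhere: T_d on type-A units; T_a on type-C units.
After a pretend grant, a maximal execution: T_g, T_i — then nothing else fits. Walking it through:
  pool = (1, 1, 3)
  T_g needs (0, 1, 2) <= (1, 1, 3) -> finishes; pool += (1, 1, 2) = (2, 2, 5)
  T_i needs (2, 1, 1) <= (2, 2, 5) -> finishes; pool += (2, 1, 1) = (4, 3, 6)
  T_d still needs (3, 4, 4) but only (4, 3, 6) is free — short on type-A units
  T_a still needs (5, 0, 2) but only (4, 3, 6) is free — short on type-C units
Processes that could never finish after the grant: T_d and T_a.
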